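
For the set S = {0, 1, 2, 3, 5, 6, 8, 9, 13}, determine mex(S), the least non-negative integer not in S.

The values 0, 1, 2, 3 are all present; 4 is the first non-negative integer missing from the set.

4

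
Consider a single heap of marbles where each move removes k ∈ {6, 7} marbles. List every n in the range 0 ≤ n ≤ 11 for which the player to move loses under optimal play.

0, 1, 2, 3, 4, 5

Grundy values for subtraction set {6, 7}:
g(0) = mex{} = 0
g(1) = mex{} = 0
g(2) = mex{} = 0
g(3) = mex{} = 0
g(4) = mex{} = 0
g(5) = mex{} = 0
g(6) = mex{0} = 1
g(7) = mex{0} = 1
g(8) = mex{0} = 1
g(9) = mex{0} = 1
g(10) = mex{0} = 1
g(11) = mex{0} = 1
The P-positions (g = 0) in 0..11 are 0, 1, 2, 3, 4, 5.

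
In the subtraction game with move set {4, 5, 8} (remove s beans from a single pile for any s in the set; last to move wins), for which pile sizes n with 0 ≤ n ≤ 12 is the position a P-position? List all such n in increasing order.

0, 1, 2, 3, 12

Grundy values for subtraction set {4, 5, 8}:
k:     0  1  2  3  4  5  6  7  8  9 10 11 12
g(k):  0  0  0  0  1  1  1  1  2  2  2  2  0
The P-positions (g = 0) in 0..12 are 0, 1, 2, 3, 12.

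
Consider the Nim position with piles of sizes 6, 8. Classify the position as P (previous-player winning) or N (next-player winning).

N-position

In binary:
  0110  (6)
  1000  (8)
  ----
  1110  (14)
The nim-sum is 14 ≠ 0, so this is an N-position: the player to move can win.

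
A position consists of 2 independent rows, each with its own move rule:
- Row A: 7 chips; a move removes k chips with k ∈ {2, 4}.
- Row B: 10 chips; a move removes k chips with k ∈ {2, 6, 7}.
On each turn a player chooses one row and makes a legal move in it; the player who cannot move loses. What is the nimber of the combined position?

3

Build the Grundy sequence for row A with g(k) = mex{g(k−s) : s ∈ {2, 4}, s ≤ k}:
g(0) = mex{} = 0
g(1) = mex{} = 0
g(2) = mex{0} = 1
g(3) = mex{0} = 1
g(4) = mex{0,1} = 2
g(5) = mex{0,1} = 2
g(6) = mex{1,2} = 0
g(7) = mex{1,2} = 0
So g(7) = 0.
Grundy values for row B (subtraction set {2, 6, 7}):
k:     0  1  2  3  4  5  6  7  8  9 10
g(k):  0  0  1  1  0  0  1  1  2  0  3
So g(10) = 3.
The value of a disjunctive sum is the nim-sum of the parts.
Combined value = 0 ⊕ 3 = 3.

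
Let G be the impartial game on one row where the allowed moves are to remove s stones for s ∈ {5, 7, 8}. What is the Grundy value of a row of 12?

Grundy values for subtraction set {5, 7, 8}:
k:     0  1  2  3  4  5  6  7  8  9 10 11 12
g(k):  0  0  0  0  0  1  1  1  1  1  2  2  2
So g(12) = 2.

2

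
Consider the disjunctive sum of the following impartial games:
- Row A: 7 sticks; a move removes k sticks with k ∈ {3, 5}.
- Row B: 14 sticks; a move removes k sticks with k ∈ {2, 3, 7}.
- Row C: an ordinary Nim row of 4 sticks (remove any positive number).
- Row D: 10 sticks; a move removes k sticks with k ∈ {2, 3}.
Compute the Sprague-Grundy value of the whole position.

4

Grundy values for row A (subtraction set {3, 5}):
g(0) = mex{} = 0
g(1) = mex{} = 0
g(2) = mex{} = 0
g(3) = mex{0} = 1
g(4) = mex{0} = 1
g(5) = mex{0} = 1
g(6) = mex{0,1} = 2
g(7) = mex{0,1} = 2
So g(7) = 2.
Build the Grundy sequence for row B with g(k) = mex{g(k−s) : s ∈ {2, 3, 7}, s ≤ k}:
g(0) = mex{} = 0
g(1) = mex{} = 0
g(2) = mex{0} = 1
g(3) = mex{0} = 1
g(4) = mex{0,1} = 2
g(5) = mex{1} = 0
g(6) = mex{1,2} = 0
g(7) = mex{0,2} = 1
g(8) = mex{0} = 1
g(9) = mex{0,1} = 2
g(10) = mex{1} = 0
g(11) = mex{1,2} = 0
g(12) = mex{0,2} = 1
g(13) = mex{0} = 1
g(14) = mex{0,1} = 2
So g(14) = 2.
Row C is a plain Nim row of size 4, so its Grundy value is 4.
Grundy values for row D (subtraction set {2, 3}):
k:     0  1  2  3  4  5  6  7  8  9 10
g(k):  0  0  1  1  2  0  0  1  1  2  0
So g(10) = 0.
By the Sprague-Grundy theorem, the Grundy value of a sum of independent games is the XOR of the component values.
Combined value = 2 ⊕ 2 ⊕ 4 ⊕ 0 = 4.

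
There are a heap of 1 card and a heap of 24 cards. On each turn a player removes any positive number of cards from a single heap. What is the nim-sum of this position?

25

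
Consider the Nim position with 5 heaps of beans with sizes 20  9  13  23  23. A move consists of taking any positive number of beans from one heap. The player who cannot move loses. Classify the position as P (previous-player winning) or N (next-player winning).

N-position

Nim-sum: 20 XOR 9 XOR 13 XOR 23 XOR 23 = 16.
The nim-sum is 16 ≠ 0, so this is an N-position: the player to move can win.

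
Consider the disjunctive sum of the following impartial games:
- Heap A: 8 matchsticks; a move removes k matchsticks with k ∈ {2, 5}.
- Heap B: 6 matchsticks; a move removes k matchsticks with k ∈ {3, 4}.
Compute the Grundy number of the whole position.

2

Build the Grundy sequence for heap A with g(k) = mex{g(k−s) : s ∈ {2, 5}, s ≤ k}:
k:     0  1  2  3  4  5  6  7  8
g(k):  0  0  1  1  0  2  1  0  0
So g(8) = 0.
For heap B, compute g(0), g(1), … with moves {3, 4}:
k:     0  1  2  3  4  5  6
g(k):  0  0  0  1  1  1  2
So g(6) = 2.
The value of a disjunctive sum is the nim-sum of the parts.
Combined value = 0 XOR 2 = 2.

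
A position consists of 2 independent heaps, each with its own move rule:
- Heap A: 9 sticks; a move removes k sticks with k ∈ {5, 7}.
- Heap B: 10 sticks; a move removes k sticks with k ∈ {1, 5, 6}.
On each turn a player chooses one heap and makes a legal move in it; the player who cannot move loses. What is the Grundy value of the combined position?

3

Grundy values for heap A (subtraction set {5, 7}):
k:     0  1  2  3  4  5  6  7  8  9
g(k):  0  0  0  0  0  1  1  1  1  1
So g(9) = 1.
For heap B, compute g(0), g(1), … with moves {1, 5, 6}:
g(0) = mex{} = 0
g(1) = mex{0} = 1
g(2) = mex{1} = 0
g(3) = mex{0} = 1
g(4) = mex{1} = 0
g(5) = mex{0} = 1
g(6) = mex{0,1} = 2
g(7) = mex{0,1,2} = 3
g(8) = mex{0,1,3} = 2
g(9) = mex{0,1,2} = 3
g(10) = mex{0,1,3} = 2
So g(10) = 2.
By the Sprague-Grundy theorem, the Grundy value of a sum of independent games is the XOR of the component values.
Combined value = 1 XOR 2 = 3.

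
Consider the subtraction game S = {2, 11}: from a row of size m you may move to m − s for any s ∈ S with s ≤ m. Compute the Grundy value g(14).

0

Grundy values for subtraction set {2, 11}:
k:     0  1  2  3  4  5  6  7  8  9 10 11 12 13 14
g(k):  0  0  1  1  0  0  1  1  0  0  1  1  2  0  0
So g(14) = 0.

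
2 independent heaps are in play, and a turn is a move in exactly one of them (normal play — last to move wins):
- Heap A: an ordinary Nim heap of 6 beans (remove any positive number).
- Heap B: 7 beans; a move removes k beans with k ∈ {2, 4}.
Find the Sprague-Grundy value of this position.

6

Heap A is a plain Nim heap of size 6, so its Grundy value is 6.
Build the Grundy sequence for heap B with g(k) = mex{g(k−s) : s ∈ {2, 4}, s ≤ k}:
g(0) = mex{} = 0
g(1) = mex{} = 0
g(2) = mex{0} = 1
g(3) = mex{0} = 1
g(4) = mex{0,1} = 2
g(5) = mex{0,1} = 2
g(6) = mex{1,2} = 0
g(7) = mex{1,2} = 0
So g(7) = 0.
The value of a disjunctive sum is the nim-sum of the parts.
Combined value = 6 ⊕ 0 = 6.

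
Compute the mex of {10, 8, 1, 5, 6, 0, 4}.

The values 0, 1 are all present; 2 is the first non-negative integer missing from the set.

2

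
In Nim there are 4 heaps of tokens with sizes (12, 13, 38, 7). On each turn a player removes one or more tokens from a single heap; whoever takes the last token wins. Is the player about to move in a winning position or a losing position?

Write each in binary and XOR column by column:
  001100  (12)
  001101  (13)
  100110  (38)
  000111  (7)
  ------
  100000  (32)
The nim-sum is 32 ≠ 0, so this is an N-position: the player to move can win.

Winning position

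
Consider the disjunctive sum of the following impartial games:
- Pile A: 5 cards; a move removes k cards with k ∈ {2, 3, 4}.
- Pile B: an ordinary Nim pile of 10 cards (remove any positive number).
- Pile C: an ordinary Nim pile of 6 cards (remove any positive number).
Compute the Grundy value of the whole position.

For pile A, compute g(0), g(1), … with moves {2, 3, 4}:
g(0) = mex{} = 0
g(1) = mex{} = 0
g(2) = mex{0} = 1
g(3) = mex{0} = 1
g(4) = mex{0,1} = 2
g(5) = mex{0,1} = 2
So g(5) = 2.
Pile B is a plain Nim pile of size 10, so its Grundy value is 10.
Pile C is a plain Nim pile of size 6, so its Grundy value is 6.
By the Sprague-Grundy theorem, the Grundy value of a sum of independent games is the XOR of the component values.
Combined value = 2 XOR 10 XOR 6 = 14.

14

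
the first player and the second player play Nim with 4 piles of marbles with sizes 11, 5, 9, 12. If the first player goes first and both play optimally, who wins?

the first player wins

Nim-sum: 11 ^ 5 ^ 9 ^ 12 = 11.
The nim-sum is 11 ≠ 0, so this is an N-position: the player to move can win; the first player has a winning move.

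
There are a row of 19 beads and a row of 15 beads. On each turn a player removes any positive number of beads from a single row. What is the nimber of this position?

28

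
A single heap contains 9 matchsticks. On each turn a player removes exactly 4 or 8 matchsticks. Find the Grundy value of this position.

Compute g(0), g(1), … for moves {4, 8}:
g(0) = mex{} = 0
g(1) = mex{} = 0
g(2) = mex{} = 0
g(3) = mex{} = 0
g(4) = mex{0} = 1
g(5) = mex{0} = 1
g(6) = mex{0} = 1
g(7) = mex{0} = 1
g(8) = mex{0,1} = 2
g(9) = mex{0,1} = 2
So g(9) = 2.

2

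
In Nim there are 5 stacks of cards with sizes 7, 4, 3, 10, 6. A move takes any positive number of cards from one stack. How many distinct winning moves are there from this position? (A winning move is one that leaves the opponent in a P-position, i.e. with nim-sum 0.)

1

Nim-sum: 7 XOR 4 XOR 3 XOR 10 XOR 6 = 12.
The overall nim-sum is X = 12. A stack of size p has a winning move iff p XOR X < p (reduce it to p XOR X).
  7: 7 XOR 12 = 11 ≥ 7 — no move.
  4: 4 XOR 12 = 8 ≥ 4 — no move.
  3: 3 XOR 12 = 15 ≥ 3 — no move.
  10: 10 XOR 12 = 6 < 10 — winning move (to 6).
  6: 6 XOR 12 = 10 ≥ 6 — no move.
That gives 1 winning move.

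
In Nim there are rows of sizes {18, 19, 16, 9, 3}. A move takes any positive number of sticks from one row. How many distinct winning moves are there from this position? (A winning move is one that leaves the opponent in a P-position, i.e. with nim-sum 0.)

3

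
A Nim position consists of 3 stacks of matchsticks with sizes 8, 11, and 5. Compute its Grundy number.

Write each in binary and XOR column by column:
  1000  (8)
  1011  (11)
  0101  (5)
  ----
  0110  (6)

6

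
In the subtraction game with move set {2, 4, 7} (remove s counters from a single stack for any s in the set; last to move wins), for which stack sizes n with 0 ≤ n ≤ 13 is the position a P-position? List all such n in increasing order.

Grundy values for subtraction set {2, 4, 7}:
g(0) = mex{} = 0
g(1) = mex{} = 0
g(2) = mex{0} = 1
g(3) = mex{0} = 1
g(4) = mex{0,1} = 2
g(5) = mex{0,1} = 2
g(6) = mex{1,2} = 0
g(7) = mex{0,1,2} = 3
g(8) = mex{0,2} = 1
g(9) = mex{1,2,3} = 0
g(10) = mex{0,1} = 2
g(11) = mex{0,2,3} = 1
g(12) = mex{1,2} = 0
g(13) = mex{0,1} = 2
The P-positions (g = 0) in 0..13 are 0, 1, 6, 9, 12.

0, 1, 6, 9, 12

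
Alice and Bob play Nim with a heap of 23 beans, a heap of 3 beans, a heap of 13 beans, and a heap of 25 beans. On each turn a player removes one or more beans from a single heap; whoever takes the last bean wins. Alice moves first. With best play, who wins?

Bob wins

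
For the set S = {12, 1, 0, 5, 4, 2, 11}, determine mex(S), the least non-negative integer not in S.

The values 0, 1, 2 are all present; 3 is the first non-negative integer missing from the set.

3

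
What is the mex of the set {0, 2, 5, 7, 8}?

0 is in the set but 1 is not, so the mex is 1.

1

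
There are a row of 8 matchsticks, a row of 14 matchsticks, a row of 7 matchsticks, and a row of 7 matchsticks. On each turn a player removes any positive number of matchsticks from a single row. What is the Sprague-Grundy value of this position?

6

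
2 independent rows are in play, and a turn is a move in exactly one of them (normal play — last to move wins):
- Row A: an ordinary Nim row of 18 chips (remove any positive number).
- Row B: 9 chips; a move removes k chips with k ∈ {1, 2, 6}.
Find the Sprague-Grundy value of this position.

16

Row A is a plain Nim row of size 18, so its Grundy value is 18.
For row B, compute g(0), g(1), … with moves {1, 2, 6}:
g(0) = mex{} = 0
g(1) = mex{0} = 1
g(2) = mex{0,1} = 2
g(3) = mex{1,2} = 0
g(4) = mex{0,2} = 1
g(5) = mex{0,1} = 2
g(6) = mex{0,1,2} = 3
g(7) = mex{1,2,3} = 0
g(8) = mex{0,2,3} = 1
g(9) = mex{0,1} = 2
So g(9) = 2.
By the Sprague-Grundy theorem, the Grundy value of a sum of independent games is the XOR of the component values.
Combined value = 18 ⊕ 2 = 16.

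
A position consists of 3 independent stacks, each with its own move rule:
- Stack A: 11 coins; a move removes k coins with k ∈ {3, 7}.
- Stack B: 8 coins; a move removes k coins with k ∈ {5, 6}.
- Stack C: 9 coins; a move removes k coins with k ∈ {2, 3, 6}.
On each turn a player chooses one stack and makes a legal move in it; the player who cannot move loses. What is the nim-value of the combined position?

1

Grundy values for stack A (subtraction set {3, 7}):
k:     0  1  2  3  4  5  6  7  8  9 10 11
g(k):  0  0  0  1  1  1  0  2  2  1  0  0
So g(11) = 0.
Build the Grundy sequence for stack B with g(k) = mex{g(k−s) : s ∈ {5, 6}, s ≤ k}:
k:     0  1  2  3  4  5  6  7  8
g(k):  0  0  0  0  0  1  1  1  1
So g(8) = 1.
Grundy values for stack C (subtraction set {2, 3, 6}):
k:     0  1  2  3  4  5  6  7  8  9
g(k):  0  0  1  1  2  0  3  1  2  0
So g(9) = 0.
By the Sprague-Grundy theorem, the Grundy value of a sum of independent games is the XOR of the component values.
Combined value = 0 XOR 1 XOR 0 = 1.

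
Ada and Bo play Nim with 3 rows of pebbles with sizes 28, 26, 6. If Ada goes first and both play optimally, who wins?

Nim-sum: 28 ⊕ 26 ⊕ 6 = 0.
The nim-sum is 0, so this is a P-position: the player to move is in a losing position under optimal play; Ada is about to move from it and so loses — Bo wins.

Bo wins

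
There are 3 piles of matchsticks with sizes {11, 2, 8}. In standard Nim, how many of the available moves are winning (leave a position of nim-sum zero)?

Write each in binary and XOR column by column:
  1011  (11)
  0010  (2)
  1000  (8)
  ----
  0001  (1)
The overall nim-sum is X = 1. A pile of size p has a winning move iff p XOR X < p (reduce it to p XOR X).
  11: 11 XOR 1 = 10 < 11 — winning move (to 10).
  2: 2 XOR 1 = 3 ≥ 2 — no move.
  8: 8 XOR 1 = 9 ≥ 8 — no move.
That gives 1 winning move.

1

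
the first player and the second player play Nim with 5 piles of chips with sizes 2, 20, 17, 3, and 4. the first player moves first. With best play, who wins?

Write each in binary and XOR column by column:
  00010  (2)
  10100  (20)
  10001  (17)
  00011  (3)
  00100  (4)
  -----
  00000  (0)
The nim-sum is 0, so this is a P-position: the player to move is in a losing position under optimal play; the first player is about to move from it and so loses — the second player wins.

the second player wins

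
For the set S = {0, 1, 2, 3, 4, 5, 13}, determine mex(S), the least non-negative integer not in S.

The values 0, 1, 2, 3, 4, 5 are all present; 6 is the first non-negative integer missing from the set.

6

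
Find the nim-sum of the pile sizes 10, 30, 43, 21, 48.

26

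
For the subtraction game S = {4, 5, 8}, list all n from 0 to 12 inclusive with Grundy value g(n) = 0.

0, 1, 2, 3, 12

Compute g(0), g(1), … for moves {4, 5, 8}:
g(0) = mex{} = 0
g(1) = mex{} = 0
g(2) = mex{} = 0
g(3) = mex{} = 0
g(4) = mex{0} = 1
g(5) = mex{0} = 1
g(6) = mex{0} = 1
g(7) = mex{0} = 1
g(8) = mex{0,1} = 2
g(9) = mex{0,1} = 2
g(10) = mex{0,1} = 2
g(11) = mex{0,1} = 2
g(12) = mex{1,2} = 0
The P-positions (g = 0) in 0..12 are 0, 1, 2, 3, 12.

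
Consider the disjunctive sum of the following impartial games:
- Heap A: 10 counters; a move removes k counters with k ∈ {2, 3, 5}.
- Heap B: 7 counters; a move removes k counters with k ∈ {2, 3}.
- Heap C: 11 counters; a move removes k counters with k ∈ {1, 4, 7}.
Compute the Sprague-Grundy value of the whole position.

1

Grundy values for heap A (subtraction set {2, 3, 5}):
g(0) = mex{} = 0
g(1) = mex{} = 0
g(2) = mex{0} = 1
g(3) = mex{0} = 1
g(4) = mex{0,1} = 2
g(5) = mex{0,1} = 2
g(6) = mex{0,1,2} = 3
g(7) = mex{1,2} = 0
g(8) = mex{1,2,3} = 0
g(9) = mex{0,2,3} = 1
g(10) = mex{0,2} = 1
So g(10) = 1.
Grundy values for heap B (subtraction set {2, 3}):
g(0) = mex{} = 0
g(1) = mex{} = 0
g(2) = mex{0} = 1
g(3) = mex{0} = 1
g(4) = mex{0,1} = 2
g(5) = mex{1} = 0
g(6) = mex{1,2} = 0
g(7) = mex{0,2} = 1
So g(7) = 1.
For heap C, compute g(0), g(1), … with moves {1, 4, 7}:
g(0) = mex{} = 0
g(1) = mex{0} = 1
g(2) = mex{1} = 0
g(3) = mex{0} = 1
g(4) = mex{0,1} = 2
g(5) = mex{1,2} = 0
g(6) = mex{0} = 1
g(7) = mex{0,1} = 2
g(8) = mex{1,2} = 0
g(9) = mex{0} = 1
g(10) = mex{1} = 0
g(11) = mex{0,2} = 1
So g(11) = 1.
The value of a disjunctive sum is the nim-sum of the parts.
Combined value = 1 ⊕ 1 ⊕ 1 = 1.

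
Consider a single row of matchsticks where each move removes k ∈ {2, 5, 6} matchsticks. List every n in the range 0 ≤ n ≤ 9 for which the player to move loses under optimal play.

0, 1, 4, 8

Compute g(0), g(1), … for moves {2, 5, 6}:
g(0) = mex{} = 0
g(1) = mex{} = 0
g(2) = mex{0} = 1
g(3) = mex{0} = 1
g(4) = mex{1} = 0
g(5) = mex{0,1} = 2
g(6) = mex{0} = 1
g(7) = mex{0,1,2} = 3
g(8) = mex{1} = 0
g(9) = mex{0,1,3} = 2
The P-positions (g = 0) in 0..9 are 0, 1, 4, 8.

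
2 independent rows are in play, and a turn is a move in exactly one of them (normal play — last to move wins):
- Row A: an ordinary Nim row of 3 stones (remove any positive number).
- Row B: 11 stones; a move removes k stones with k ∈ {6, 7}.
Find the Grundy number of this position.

2

Row A is a plain Nim row of size 3, so its Grundy value is 3.
Grundy values for row B (subtraction set {6, 7}):
g(0) = mex{} = 0
g(1) = mex{} = 0
g(2) = mex{} = 0
g(3) = mex{} = 0
g(4) = mex{} = 0
g(5) = mex{} = 0
g(6) = mex{0} = 1
g(7) = mex{0} = 1
g(8) = mex{0} = 1
g(9) = mex{0} = 1
g(10) = mex{0} = 1
g(11) = mex{0} = 1
So g(11) = 1.
By the Sprague-Grundy theorem, the Grundy value of a sum of independent games is the XOR of the component values.
Combined value = 3 XOR 1 = 2.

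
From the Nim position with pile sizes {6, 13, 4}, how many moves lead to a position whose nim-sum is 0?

1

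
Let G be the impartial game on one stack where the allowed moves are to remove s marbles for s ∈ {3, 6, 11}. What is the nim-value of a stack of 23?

0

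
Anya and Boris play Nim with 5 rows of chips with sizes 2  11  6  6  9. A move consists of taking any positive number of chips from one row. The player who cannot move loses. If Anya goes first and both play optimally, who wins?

Boris wins

Compute the nim-sum pairwise:
2 ^ 11 = 9
9 ^ 6 = 15
15 ^ 6 = 9
9 ^ 9 = 0
The nim-sum is 0, so this is a P-position: the player to move is in a losing position under optimal play; Anya is about to move from it and so loses — Boris wins.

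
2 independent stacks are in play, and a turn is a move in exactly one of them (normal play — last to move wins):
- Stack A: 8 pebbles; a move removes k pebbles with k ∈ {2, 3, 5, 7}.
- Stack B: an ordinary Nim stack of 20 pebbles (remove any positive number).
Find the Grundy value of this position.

16

Grundy values for stack A (subtraction set {2, 3, 5, 7}):
g(0) = mex{} = 0
g(1) = mex{} = 0
g(2) = mex{0} = 1
g(3) = mex{0} = 1
g(4) = mex{0,1} = 2
g(5) = mex{0,1} = 2
g(6) = mex{0,1,2} = 3
g(7) = mex{0,1,2} = 3
g(8) = mex{0,1,2,3} = 4
So g(8) = 4.
Stack B is a plain Nim stack of size 20, so its Grundy value is 20.
The value of a disjunctive sum is the nim-sum of the parts.
Combined value = 4 XOR 20 = 16.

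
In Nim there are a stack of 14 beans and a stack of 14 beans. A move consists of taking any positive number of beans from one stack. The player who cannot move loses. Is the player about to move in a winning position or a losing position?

Losing position

Nim-sum: 14 ^ 14 = 0.
The nim-sum is 0, so this is a P-position: the player to move is in a losing position under optimal play.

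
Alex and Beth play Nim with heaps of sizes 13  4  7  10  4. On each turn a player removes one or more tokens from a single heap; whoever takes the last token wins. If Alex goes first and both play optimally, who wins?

Beth wins

Write each in binary and XOR column by column:
  1101  (13)
  0100  (4)
  0111  (7)
  1010  (10)
  0100  (4)
  ----
  0000  (0)
The nim-sum is 0, so this is a P-position: the player to move is in a losing position under optimal play; Alex is about to move from it and so loses — Beth wins.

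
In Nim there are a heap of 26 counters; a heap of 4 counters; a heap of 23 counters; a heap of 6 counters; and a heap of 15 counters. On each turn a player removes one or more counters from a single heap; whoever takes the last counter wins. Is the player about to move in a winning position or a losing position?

Losing position

Nim-sum: 26 ⊕ 4 ⊕ 23 ⊕ 6 ⊕ 15 = 0.
The nim-sum is 0, so this is a P-position: the player to move is in a losing position under optimal play.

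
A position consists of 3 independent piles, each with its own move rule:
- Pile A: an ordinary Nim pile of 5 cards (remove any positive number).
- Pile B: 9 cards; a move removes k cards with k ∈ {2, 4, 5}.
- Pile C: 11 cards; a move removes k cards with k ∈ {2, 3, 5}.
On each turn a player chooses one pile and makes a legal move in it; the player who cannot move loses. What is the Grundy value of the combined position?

6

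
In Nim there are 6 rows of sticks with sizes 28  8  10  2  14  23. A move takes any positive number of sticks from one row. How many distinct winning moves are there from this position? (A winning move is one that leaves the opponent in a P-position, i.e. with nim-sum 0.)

3

Compute the nim-sum pairwise:
28 ^ 8 = 20
20 ^ 10 = 30
30 ^ 2 = 28
28 ^ 14 = 18
18 ^ 23 = 5
The overall nim-sum is X = 5. A row of size p has a winning move iff p XOR X < p (reduce it to p XOR X).
  28: 28 XOR 5 = 25 < 28 — winning move (to 25).
  8: 8 XOR 5 = 13 ≥ 8 — no move.
  10: 10 XOR 5 = 15 ≥ 10 — no move.
  2: 2 XOR 5 = 7 ≥ 2 — no move.
  14: 14 XOR 5 = 11 < 14 — winning move (to 11).
  23: 23 XOR 5 = 18 < 23 — winning move (to 18).
That gives 3 winning moves.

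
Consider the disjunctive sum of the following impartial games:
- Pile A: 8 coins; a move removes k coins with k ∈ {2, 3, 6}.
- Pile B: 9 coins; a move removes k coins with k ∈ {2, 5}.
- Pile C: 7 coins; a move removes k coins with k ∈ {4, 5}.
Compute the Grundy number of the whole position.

2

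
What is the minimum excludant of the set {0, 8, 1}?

2

The values 0, 1 are all present; 2 is the first non-negative integer missing from the set.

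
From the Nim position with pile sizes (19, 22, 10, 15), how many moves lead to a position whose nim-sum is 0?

0

Bitwise XOR of the heap sizes:
  10011  (19)
  10110  (22)
  01010  (10)
  01111  (15)
  -----
  00000  (0)
The nim-sum is already 0, so every move leaves a nonzero nim-sum — there are no winning moves.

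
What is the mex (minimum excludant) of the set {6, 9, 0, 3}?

0 is in the set but 1 is not, so the mex is 1.

1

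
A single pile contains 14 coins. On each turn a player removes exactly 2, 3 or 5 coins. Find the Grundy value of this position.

0

Grundy values for subtraction set {2, 3, 5}:
g(0) = mex{} = 0
g(1) = mex{} = 0
g(2) = mex{0} = 1
g(3) = mex{0} = 1
g(4) = mex{0,1} = 2
g(5) = mex{0,1} = 2
g(6) = mex{0,1,2} = 3
g(7) = mex{1,2} = 0
g(8) = mex{1,2,3} = 0
g(9) = mex{0,2,3} = 1
g(10) = mex{0,2} = 1
g(11) = mex{0,1,3} = 2
g(12) = mex{0,1} = 2
g(13) = mex{0,1,2} = 3
g(14) = mex{1,2} = 0
So g(14) = 0.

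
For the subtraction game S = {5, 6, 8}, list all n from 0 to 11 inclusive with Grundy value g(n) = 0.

0, 1, 2, 3, 4

Grundy values for subtraction set {5, 6, 8}:
g(0) = mex{} = 0
g(1) = mex{} = 0
g(2) = mex{} = 0
g(3) = mex{} = 0
g(4) = mex{} = 0
g(5) = mex{0} = 1
g(6) = mex{0} = 1
g(7) = mex{0} = 1
g(8) = mex{0} = 1
g(9) = mex{0} = 1
g(10) = mex{0,1} = 2
g(11) = mex{0,1} = 2
The P-positions (g = 0) in 0..11 are 0, 1, 2, 3, 4.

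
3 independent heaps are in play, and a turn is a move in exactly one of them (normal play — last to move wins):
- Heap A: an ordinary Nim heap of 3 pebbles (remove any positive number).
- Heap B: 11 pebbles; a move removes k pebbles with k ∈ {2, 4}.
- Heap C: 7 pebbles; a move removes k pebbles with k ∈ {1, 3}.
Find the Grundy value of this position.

Heap A is a plain Nim heap of size 3, so its Grundy value is 3.
Build the Grundy sequence for heap B with g(k) = mex{g(k−s) : s ∈ {2, 4}, s ≤ k}:
k:     0  1  2  3  4  5  6  7  8  9 10 11
g(k):  0  0  1  1  2  2  0  0  1  1  2  2
So g(11) = 2.
For heap C, compute g(0), g(1), … with moves {1, 3}:
g(0) = mex{} = 0
g(1) = mex{0} = 1
g(2) = mex{1} = 0
g(3) = mex{0} = 1
g(4) = mex{1} = 0
g(5) = mex{0} = 1
g(6) = mex{1} = 0
g(7) = mex{0} = 1
So g(7) = 1.
By the Sprague-Grundy theorem, the Grundy value of a sum of independent games is the XOR of the component values.
Combined value = 3 ⊕ 2 ⊕ 1 = 0.

0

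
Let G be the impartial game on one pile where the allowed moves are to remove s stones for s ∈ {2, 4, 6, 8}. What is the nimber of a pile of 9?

Build the Grundy sequence with g(k) = mex{g(k−s) : s ∈ {2, 4, 6, 8}, s ≤ k}:
k:     0  1  2  3  4  5  6  7  8  9
g(k):  0  0  1  1  2  2  3  3  4  4
So g(9) = 4.

4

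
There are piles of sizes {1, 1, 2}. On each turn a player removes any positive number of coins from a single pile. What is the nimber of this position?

Bitwise XOR of the heap sizes:
  01  (1)
  01  (1)
  10  (2)
  --
  10  (2)

2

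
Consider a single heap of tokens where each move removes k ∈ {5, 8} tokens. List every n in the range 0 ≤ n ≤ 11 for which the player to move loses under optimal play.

0, 1, 2, 3, 4

Grundy values for subtraction set {5, 8}:
g(0) = mex{} = 0
g(1) = mex{} = 0
g(2) = mex{} = 0
g(3) = mex{} = 0
g(4) = mex{} = 0
g(5) = mex{0} = 1
g(6) = mex{0} = 1
g(7) = mex{0} = 1
g(8) = mex{0} = 1
g(9) = mex{0} = 1
g(10) = mex{0,1} = 2
g(11) = mex{0,1} = 2
The P-positions (g = 0) in 0..11 are 0, 1, 2, 3, 4.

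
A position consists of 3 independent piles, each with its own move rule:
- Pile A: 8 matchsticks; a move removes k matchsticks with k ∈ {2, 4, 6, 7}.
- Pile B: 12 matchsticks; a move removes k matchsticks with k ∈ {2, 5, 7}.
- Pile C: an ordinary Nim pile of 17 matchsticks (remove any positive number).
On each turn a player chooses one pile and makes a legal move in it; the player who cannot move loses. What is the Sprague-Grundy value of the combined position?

20

Grundy values for pile A (subtraction set {2, 4, 6, 7}):
g(0) = mex{} = 0
g(1) = mex{} = 0
g(2) = mex{0} = 1
g(3) = mex{0} = 1
g(4) = mex{0,1} = 2
g(5) = mex{0,1} = 2
g(6) = mex{0,1,2} = 3
g(7) = mex{0,1,2} = 3
g(8) = mex{0,1,2,3} = 4
So g(8) = 4.
For pile B, compute g(0), g(1), … with moves {2, 5, 7}:
k:     0  1  2  3  4  5  6  7  8  9 10 11 12
g(k):  0  0  1  1  0  2  1  3  2  2  0  3  1
So g(12) = 1.
Pile C is a plain Nim pile of size 17, so its Grundy value is 17.
The value of a disjunctive sum is the nim-sum of the parts.
Combined value = 4 ⊕ 1 ⊕ 17 = 20.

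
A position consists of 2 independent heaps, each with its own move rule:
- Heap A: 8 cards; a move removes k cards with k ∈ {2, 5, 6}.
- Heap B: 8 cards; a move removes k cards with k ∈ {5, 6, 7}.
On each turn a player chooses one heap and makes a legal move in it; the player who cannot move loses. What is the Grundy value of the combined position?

1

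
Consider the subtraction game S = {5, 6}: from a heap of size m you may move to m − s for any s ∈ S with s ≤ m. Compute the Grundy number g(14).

0

Compute g(0), g(1), … for moves {5, 6}:
g(0) = mex{} = 0
g(1) = mex{} = 0
g(2) = mex{} = 0
g(3) = mex{} = 0
g(4) = mex{} = 0
g(5) = mex{0} = 1
g(6) = mex{0} = 1
g(7) = mex{0} = 1
g(8) = mex{0} = 1
g(9) = mex{0} = 1
g(10) = mex{0,1} = 2
g(11) = mex{1} = 0
g(12) = mex{1} = 0
g(13) = mex{1} = 0
g(14) = mex{1} = 0
So g(14) = 0.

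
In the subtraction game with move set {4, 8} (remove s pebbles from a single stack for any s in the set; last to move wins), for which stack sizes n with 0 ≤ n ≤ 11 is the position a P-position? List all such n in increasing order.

0, 1, 2, 3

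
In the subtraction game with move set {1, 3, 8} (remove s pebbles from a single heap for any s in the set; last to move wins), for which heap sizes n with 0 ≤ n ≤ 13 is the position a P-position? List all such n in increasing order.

Compute g(0), g(1), … for moves {1, 3, 8}:
k:     0  1  2  3  4  5  6  7  8  9 10 11 12 13
g(k):  0  1  0  1  0  1  0  1  2  3  2  0  1  0
The P-positions (g = 0) in 0..13 are 0, 2, 4, 6, 11, 13.

0, 2, 4, 6, 11, 13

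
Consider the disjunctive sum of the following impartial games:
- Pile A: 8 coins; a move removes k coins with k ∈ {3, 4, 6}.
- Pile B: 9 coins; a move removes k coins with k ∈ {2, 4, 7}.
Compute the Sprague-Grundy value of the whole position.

2

Build the Grundy sequence for pile A with g(k) = mex{g(k−s) : s ∈ {3, 4, 6}, s ≤ k}:
k:     0  1  2  3  4  5  6  7  8
g(k):  0  0  0  1  1  1  2  2  2
So g(8) = 2.
For pile B, compute g(0), g(1), … with moves {2, 4, 7}:
g(0) = mex{} = 0
g(1) = mex{} = 0
g(2) = mex{0} = 1
g(3) = mex{0} = 1
g(4) = mex{0,1} = 2
g(5) = mex{0,1} = 2
g(6) = mex{1,2} = 0
g(7) = mex{0,1,2} = 3
g(8) = mex{0,2} = 1
g(9) = mex{1,2,3} = 0
So g(9) = 0.
By the Sprague-Grundy theorem, the Grundy value of a sum of independent games is the XOR of the component values.
Combined value = 2 XOR 0 = 2.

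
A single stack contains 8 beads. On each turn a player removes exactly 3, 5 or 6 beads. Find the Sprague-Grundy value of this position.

Grundy values for subtraction set {3, 5, 6}:
g(0) = mex{} = 0
g(1) = mex{} = 0
g(2) = mex{} = 0
g(3) = mex{0} = 1
g(4) = mex{0} = 1
g(5) = mex{0} = 1
g(6) = mex{0,1} = 2
g(7) = mex{0,1} = 2
g(8) = mex{0,1} = 2
So g(8) = 2.

2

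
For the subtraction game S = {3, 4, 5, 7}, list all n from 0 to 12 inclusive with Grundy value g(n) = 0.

0, 1, 2, 10, 11, 12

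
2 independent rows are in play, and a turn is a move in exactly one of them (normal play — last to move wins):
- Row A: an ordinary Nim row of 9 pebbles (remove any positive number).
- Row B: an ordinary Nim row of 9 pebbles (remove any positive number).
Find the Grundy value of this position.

Row A is a plain Nim row of size 9, so its Grundy value is 9.
Row B is a plain Nim row of size 9, so its Grundy value is 9.
By the Sprague-Grundy theorem, the Grundy value of a sum of independent games is the XOR of the component values.
Combined value = 9 ⊕ 9 = 0.

0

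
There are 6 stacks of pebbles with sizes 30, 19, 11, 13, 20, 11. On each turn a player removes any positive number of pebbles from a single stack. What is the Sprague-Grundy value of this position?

20

In binary:
  11110  (30)
  10011  (19)
  01011  (11)
  01101  (13)
  10100  (20)
  01011  (11)
  -----
  10100  (20)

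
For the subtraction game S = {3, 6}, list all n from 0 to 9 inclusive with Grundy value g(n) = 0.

0, 1, 2, 9

Build the Grundy sequence with g(k) = mex{g(k−s) : s ∈ {3, 6}, s ≤ k}:
k:     0  1  2  3  4  5  6  7  8  9
g(k):  0  0  0  1  1  1  2  2  2  0
The P-positions (g = 0) in 0..9 are 0, 1, 2, 9.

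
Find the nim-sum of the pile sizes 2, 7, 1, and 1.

Compute the nim-sum pairwise:
2 XOR 7 = 5
5 XOR 1 = 4
4 XOR 1 = 5

5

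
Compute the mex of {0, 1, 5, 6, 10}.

2

The values 0, 1 are all present; 2 is the first non-negative integer missing from the set.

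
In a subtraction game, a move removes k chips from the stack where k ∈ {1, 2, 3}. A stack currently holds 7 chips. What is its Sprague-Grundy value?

Compute g(0), g(1), … for moves {1, 2, 3}:
k:     0  1  2  3  4  5  6  7
g(k):  0  1  2  3  0  1  2  3
So g(7) = 3.

3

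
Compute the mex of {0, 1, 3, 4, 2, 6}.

5

The values 0, 1, 2, 3, 4 are all present; 5 is the first non-negative integer missing from the set.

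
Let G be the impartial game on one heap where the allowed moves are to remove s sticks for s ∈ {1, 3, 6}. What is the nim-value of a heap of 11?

0

Compute g(0), g(1), … for moves {1, 3, 6}:
g(0) = mex{} = 0
g(1) = mex{0} = 1
g(2) = mex{1} = 0
g(3) = mex{0} = 1
g(4) = mex{1} = 0
g(5) = mex{0} = 1
g(6) = mex{0,1} = 2
g(7) = mex{0,1,2} = 3
g(8) = mex{0,1,3} = 2
g(9) = mex{1,2} = 0
g(10) = mex{0,3} = 1
g(11) = mex{1,2} = 0
So g(11) = 0.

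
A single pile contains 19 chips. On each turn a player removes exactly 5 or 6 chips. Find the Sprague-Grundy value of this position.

Compute g(0), g(1), … for moves {5, 6}:
k:     0  1  2  3  4  5  6  7  8  9 10 11 12 13 14 15 16 17 18 19
g(k):  0  0  0  0  0  1  1  1  1  1  2  0  0  0  0  0  1  1  1  1
So g(19) = 1.

1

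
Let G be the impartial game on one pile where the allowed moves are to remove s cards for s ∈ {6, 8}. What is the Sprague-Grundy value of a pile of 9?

1

Build the Grundy sequence with g(k) = mex{g(k−s) : s ∈ {6, 8}, s ≤ k}:
k:     0  1  2  3  4  5  6  7  8  9
g(k):  0  0  0  0  0  0  1  1  1  1
So g(9) = 1.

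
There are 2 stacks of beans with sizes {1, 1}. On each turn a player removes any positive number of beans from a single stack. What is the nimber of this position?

0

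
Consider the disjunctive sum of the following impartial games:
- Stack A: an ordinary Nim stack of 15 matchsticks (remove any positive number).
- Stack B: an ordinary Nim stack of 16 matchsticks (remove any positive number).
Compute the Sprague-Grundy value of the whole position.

31

Stack A is a plain Nim stack of size 15, so its Grundy value is 15.
Stack B is a plain Nim stack of size 16, so its Grundy value is 16.
The value of a disjunctive sum is the nim-sum of the parts.
Combined value = 15 XOR 16 = 31.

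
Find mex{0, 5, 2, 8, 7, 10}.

0 is in the set but 1 is not, so the mex is 1.

1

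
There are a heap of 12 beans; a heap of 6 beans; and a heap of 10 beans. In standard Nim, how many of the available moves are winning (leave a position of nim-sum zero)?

Compute the nim-sum pairwise:
12 ^ 6 = 10
10 ^ 10 = 0
The nim-sum is already 0, so every move leaves a nonzero nim-sum — there are no winning moves.

0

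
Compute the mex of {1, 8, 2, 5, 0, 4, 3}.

The values 0, 1, 2, 3, 4, 5 are all present; 6 is the first non-negative integer missing from the set.

6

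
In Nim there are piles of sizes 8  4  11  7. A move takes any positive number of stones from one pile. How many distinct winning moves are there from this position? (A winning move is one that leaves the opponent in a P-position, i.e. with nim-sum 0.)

0

Write each in binary and XOR column by column:
  1000  (8)
  0100  (4)
  1011  (11)
  0111  (7)
  ----
  0000  (0)
The nim-sum is already 0, so every move leaves a nonzero nim-sum — there are no winning moves.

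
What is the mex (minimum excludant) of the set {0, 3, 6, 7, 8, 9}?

1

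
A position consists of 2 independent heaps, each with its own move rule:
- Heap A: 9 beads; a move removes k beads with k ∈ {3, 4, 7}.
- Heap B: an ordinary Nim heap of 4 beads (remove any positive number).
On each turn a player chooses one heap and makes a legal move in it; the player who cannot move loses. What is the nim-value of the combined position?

7

For heap A, compute g(0), g(1), … with moves {3, 4, 7}:
g(0) = mex{} = 0
g(1) = mex{} = 0
g(2) = mex{} = 0
g(3) = mex{0} = 1
g(4) = mex{0} = 1
g(5) = mex{0} = 1
g(6) = mex{0,1} = 2
g(7) = mex{0,1} = 2
g(8) = mex{0,1} = 2
g(9) = mex{0,1,2} = 3
So g(9) = 3.
Heap B is a plain Nim heap of size 4, so its Grundy value is 4.
By the Sprague-Grundy theorem, the Grundy value of a sum of independent games is the XOR of the component values.
Combined value = 3 ⊕ 4 = 7.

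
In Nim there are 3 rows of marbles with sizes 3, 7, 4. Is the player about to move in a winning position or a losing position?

Losing position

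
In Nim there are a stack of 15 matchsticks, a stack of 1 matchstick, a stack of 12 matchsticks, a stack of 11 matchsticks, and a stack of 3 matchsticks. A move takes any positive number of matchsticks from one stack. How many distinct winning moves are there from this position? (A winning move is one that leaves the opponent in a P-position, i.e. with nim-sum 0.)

Compute the nim-sum pairwise:
15 XOR 1 = 14
14 XOR 12 = 2
2 XOR 11 = 9
9 XOR 3 = 10
The overall nim-sum is X = 10. A stack of size p has a winning move iff p XOR X < p (reduce it to p XOR X).
  15: 15 XOR 10 = 5 < 15 — winning move (to 5).
  1: 1 XOR 10 = 11 ≥ 1 — no move.
  12: 12 XOR 10 = 6 < 12 — winning move (to 6).
  11: 11 XOR 10 = 1 < 11 — winning move (to 1).
  3: 3 XOR 10 = 9 ≥ 3 — no move.
That gives 3 winning moves.

3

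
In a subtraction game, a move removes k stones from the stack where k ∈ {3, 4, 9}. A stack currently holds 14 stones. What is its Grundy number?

0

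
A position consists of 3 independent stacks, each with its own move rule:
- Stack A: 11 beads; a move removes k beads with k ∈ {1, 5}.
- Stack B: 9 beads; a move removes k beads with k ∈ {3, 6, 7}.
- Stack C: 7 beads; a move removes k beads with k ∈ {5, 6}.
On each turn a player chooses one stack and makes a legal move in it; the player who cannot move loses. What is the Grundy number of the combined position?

For stack A, compute g(0), g(1), … with moves {1, 5}:
g(0) = mex{} = 0
g(1) = mex{0} = 1
g(2) = mex{1} = 0
g(3) = mex{0} = 1
g(4) = mex{1} = 0
g(5) = mex{0} = 1
g(6) = mex{1} = 0
g(7) = mex{0} = 1
g(8) = mex{1} = 0
g(9) = mex{0} = 1
g(10) = mex{1} = 0
g(11) = mex{0} = 1
So g(11) = 1.
Grundy values for stack B (subtraction set {3, 6, 7}):
g(0) = mex{} = 0
g(1) = mex{} = 0
g(2) = mex{} = 0
g(3) = mex{0} = 1
g(4) = mex{0} = 1
g(5) = mex{0} = 1
g(6) = mex{0,1} = 2
g(7) = mex{0,1} = 2
g(8) = mex{0,1} = 2
g(9) = mex{0,1,2} = 3
So g(9) = 3.
Build the Grundy sequence for stack C with g(k) = mex{g(k−s) : s ∈ {5, 6}, s ≤ k}:
g(0) = mex{} = 0
g(1) = mex{} = 0
g(2) = mex{} = 0
g(3) = mex{} = 0
g(4) = mex{} = 0
g(5) = mex{0} = 1
g(6) = mex{0} = 1
g(7) = mex{0} = 1
So g(7) = 1.
The value of a disjunctive sum is the nim-sum of the parts.
Combined value = 1 ⊕ 3 ⊕ 1 = 3.

3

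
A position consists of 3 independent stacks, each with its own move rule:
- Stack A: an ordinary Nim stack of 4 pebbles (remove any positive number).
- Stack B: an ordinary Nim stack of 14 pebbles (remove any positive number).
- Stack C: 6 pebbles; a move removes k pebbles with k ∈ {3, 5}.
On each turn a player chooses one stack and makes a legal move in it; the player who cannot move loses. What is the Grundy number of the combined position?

8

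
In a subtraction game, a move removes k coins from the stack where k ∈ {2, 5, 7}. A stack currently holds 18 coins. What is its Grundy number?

2

Compute g(0), g(1), … for moves {2, 5, 7}:
k:     0  1  2  3  4  5  6  7  8  9 10 11 12 13 14 15 16 17 18
g(k):  0  0  1  1  0  2  1  3  2  2  0  3  1  0  0  1  1  2  2
So g(18) = 2.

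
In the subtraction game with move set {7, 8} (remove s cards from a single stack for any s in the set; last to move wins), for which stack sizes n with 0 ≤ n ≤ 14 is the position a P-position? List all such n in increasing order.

Compute g(0), g(1), … for moves {7, 8}:
k:     0  1  2  3  4  5  6  7  8  9 10 11 12 13 14
g(k):  0  0  0  0  0  0  0  1  1  1  1  1  1  1  2
The P-positions (g = 0) in 0..14 are 0, 1, 2, 3, 4, 5, 6.

0, 1, 2, 3, 4, 5, 6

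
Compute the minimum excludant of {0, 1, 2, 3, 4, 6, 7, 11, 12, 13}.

The values 0, 1, 2, 3, 4 are all present; 5 is the first non-negative integer missing from the set.

5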